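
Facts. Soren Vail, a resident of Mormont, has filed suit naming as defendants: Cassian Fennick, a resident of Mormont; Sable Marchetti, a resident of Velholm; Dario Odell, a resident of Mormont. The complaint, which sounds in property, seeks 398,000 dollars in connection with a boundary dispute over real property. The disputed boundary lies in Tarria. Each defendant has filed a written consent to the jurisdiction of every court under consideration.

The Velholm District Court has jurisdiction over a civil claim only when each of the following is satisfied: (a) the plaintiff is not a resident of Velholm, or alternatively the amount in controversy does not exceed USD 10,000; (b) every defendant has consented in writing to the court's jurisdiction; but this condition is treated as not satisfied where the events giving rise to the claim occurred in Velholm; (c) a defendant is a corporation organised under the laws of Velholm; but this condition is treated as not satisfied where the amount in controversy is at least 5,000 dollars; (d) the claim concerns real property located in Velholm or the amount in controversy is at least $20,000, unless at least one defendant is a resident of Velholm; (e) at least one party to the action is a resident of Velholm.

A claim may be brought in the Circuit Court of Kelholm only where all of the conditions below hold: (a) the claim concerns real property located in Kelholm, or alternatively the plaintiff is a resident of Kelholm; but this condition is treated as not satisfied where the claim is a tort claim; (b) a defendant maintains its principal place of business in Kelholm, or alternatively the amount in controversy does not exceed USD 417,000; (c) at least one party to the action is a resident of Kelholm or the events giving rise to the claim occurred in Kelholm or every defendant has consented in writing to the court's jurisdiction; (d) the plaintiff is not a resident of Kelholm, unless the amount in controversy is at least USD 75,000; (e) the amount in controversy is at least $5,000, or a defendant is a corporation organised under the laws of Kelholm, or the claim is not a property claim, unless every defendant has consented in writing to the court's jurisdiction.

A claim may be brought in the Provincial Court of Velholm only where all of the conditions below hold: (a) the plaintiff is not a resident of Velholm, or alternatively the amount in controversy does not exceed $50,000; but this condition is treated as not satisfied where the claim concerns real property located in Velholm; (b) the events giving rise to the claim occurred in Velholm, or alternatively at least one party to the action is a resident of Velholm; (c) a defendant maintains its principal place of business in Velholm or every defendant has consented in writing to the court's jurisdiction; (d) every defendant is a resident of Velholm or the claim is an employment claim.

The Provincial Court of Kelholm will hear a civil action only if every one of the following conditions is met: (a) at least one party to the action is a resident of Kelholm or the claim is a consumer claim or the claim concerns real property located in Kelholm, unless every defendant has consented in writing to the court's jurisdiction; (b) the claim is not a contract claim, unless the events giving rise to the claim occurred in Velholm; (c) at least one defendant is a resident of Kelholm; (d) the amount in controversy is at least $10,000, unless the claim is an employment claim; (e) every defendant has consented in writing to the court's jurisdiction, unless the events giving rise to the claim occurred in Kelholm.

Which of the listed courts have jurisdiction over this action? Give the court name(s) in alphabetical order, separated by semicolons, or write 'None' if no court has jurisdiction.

The Velholm District Court:
  (a) The plaintiff resides in Mormont, which is not Velholm, so one alternative holds. Satisfied.
  (b) Every defendant has filed written consent. And the carve-out is inapplicable — the operative events occurred in Tarria, not Velholm. Satisfied.
  (c) No defendant is a corporation. Fails.
  (d) The amount in controversy is USD 398,000, which meets the 20,000 dollars floor, so this disjunct is met. Condition met.
  (e) Sable Marchetti resides in Velholm. Condition met.
  → The court lacks jurisdiction.
The Circuit Court of Kelholm:
  (a) The property lies in Tarria, not Kelholm; the plaintiff resides in Mormont, not Kelholm — no alternative holds. Condition not met.
  (b) The amount in controversy is $398,000, within the 417,000 dollars ceiling, so one alternative holds. Satisfied.
  (c) Every defendant has filed written consent, so this disjunct is met. Condition met.
  (d) The plaintiff resides in Mormont, which is not Kelholm. Condition met.
  (e) The amount in controversy is $398,000, which meets the 5,000 dollars floor, which satisfies one of the alternatives. Met.
  → Not every requirement is met — no jurisdiction.
The Provincial Court of Velholm:
  (a) The plaintiff resides in Mormont, which is not Velholm — that alternative is enough. And the carve-out is inapplicable — the property lies in Tarria, not Velholm. Condition met.
  (b) Sable Marchetti resides in Velholm, so this disjunct is met. Condition met.
  (c) Every defendant has filed written consent, which satisfies one of the alternatives. Satisfied.
  (d) The defendants reside as follows — Cassian Fennick in Mormont, Sable Marchetti in Velholm, Dario Odell in Mormont — not all in Velholm; the claim is a property claim, not an employment claim — every alternative fails. Fails.
  → No jurisdiction.
The Provincial Court of Kelholm:
  (a) No party resides in Kelholm; the claim is a property claim, not a consumer claim; the property lies in Tarria, not Kelholm — none of the alternatives is met. But every defendant has filed written consent, and the 'unless' clause therefore excuses the requirement. Met.
  (b) The claim is a property claim, not a contract claim. Condition met.
  (c) No defendant resides in Kelholm (they reside in Mormont, Velholm, Mormont). Condition not met.
  (d) The amount in controversy is $398,000, which meets the $10,000 floor. Condition met.
  (e) Every defendant has filed written consent. Condition met.
  → At least one condition fails; no jurisdiction.

None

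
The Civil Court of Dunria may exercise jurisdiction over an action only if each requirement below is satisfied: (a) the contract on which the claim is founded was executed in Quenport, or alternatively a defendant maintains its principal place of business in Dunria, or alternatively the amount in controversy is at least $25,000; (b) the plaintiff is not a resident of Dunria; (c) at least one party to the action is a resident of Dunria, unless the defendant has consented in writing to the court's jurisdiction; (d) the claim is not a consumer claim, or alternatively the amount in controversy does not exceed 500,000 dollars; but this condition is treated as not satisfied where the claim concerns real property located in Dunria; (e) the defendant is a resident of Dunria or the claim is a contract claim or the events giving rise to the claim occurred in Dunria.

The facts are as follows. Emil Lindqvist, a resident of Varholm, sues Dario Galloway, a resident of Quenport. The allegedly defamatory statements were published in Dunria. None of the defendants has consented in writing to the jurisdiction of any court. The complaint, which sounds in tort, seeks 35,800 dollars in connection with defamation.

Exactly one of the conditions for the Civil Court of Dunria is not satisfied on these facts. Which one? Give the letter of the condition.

(c)

The Civil Court of Dunria:
  (a) The amount in controversy is USD 35,800, which meets the $25,000 floor, which satisfies one of the alternatives. Met.
  (b) The plaintiff resides in Varholm, which is not Dunria. Condition met.
  (c) No party resides in Dunria. Nor does the 'unless' clause help: no such written consent has been filed. Not met.
  (d) The claim is a tort claim, not a consumer claim, so one alternative holds. And the carve-out is inapplicable — the claim does not concern real property. Met.
  (e) The operative events occurred in Dunria, which satisfies one of the alternatives. Condition met.
Only condition (c) fails.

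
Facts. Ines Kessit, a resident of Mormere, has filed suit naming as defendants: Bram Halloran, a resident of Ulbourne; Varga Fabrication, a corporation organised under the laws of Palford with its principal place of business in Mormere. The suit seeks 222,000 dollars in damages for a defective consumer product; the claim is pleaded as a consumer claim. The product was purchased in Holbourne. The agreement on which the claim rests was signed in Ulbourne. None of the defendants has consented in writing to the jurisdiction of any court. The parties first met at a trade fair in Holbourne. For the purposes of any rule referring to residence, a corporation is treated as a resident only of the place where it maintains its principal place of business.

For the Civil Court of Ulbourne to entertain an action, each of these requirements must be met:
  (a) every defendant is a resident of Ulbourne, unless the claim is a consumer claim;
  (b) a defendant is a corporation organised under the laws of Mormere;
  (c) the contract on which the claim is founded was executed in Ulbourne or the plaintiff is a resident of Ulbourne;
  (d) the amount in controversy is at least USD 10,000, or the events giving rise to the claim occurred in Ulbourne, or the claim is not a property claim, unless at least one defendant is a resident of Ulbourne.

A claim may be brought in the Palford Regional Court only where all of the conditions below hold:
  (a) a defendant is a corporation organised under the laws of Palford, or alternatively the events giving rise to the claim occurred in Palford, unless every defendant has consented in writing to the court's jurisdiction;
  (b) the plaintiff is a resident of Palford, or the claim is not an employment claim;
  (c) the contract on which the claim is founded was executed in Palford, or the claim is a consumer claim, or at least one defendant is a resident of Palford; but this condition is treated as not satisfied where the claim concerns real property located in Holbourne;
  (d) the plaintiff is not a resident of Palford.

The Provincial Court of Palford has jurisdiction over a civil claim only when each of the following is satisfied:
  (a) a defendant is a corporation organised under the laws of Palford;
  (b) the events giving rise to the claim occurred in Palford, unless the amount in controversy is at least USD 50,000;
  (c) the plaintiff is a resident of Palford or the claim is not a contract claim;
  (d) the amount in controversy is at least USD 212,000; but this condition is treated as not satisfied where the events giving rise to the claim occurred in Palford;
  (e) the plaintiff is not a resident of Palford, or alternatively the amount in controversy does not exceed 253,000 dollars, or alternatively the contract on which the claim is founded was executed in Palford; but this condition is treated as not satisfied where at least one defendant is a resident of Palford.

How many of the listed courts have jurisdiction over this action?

2

The Civil Court of Ulbourne:
  (a) The defendants reside as follows — Bram Halloran in Ulbourne, Varga Fabrication in Mormere — not all in Ulbourne. However, the claim is a consumer claim, so the 'unless' proviso supplies this condition. Satisfied.
  (b) The corporate defendant(s) are organised in Palford, not Mormere. Condition not met.
  (c) The contract was executed in Ulbourne, which satisfies one of the alternatives. Met.
  (d) The amount in controversy is USD 222,000, which meets the USD 10,000 floor, so one alternative holds. Condition met.
  → At least one condition fails; no jurisdiction.
The Palford Regional Court:
  (a) Varga Fabrication is organised under the laws of Palford, so one alternative holds. Condition met.
  (b) The claim is a consumer claim, not an employment claim, so this disjunct is met. Condition met.
  (c) The claim is a consumer claim, so this disjunct is met. And the carve-out is inapplicable — the claim does not concern real property. Satisfied.
  (d) The plaintiff resides in Mormere, which is not Palford. Condition met.
  → Jurisdiction lies.
The Provincial Court of Palford:
  (a) Varga Fabrication is organised under the laws of Palford. Condition met.
  (b) The operative events occurred in Holbourne, not Palford. The proviso rescues it, though: the amount in controversy is USD 222,000, which meets the $50,000 floor. Met.
  (c) The claim is a consumer claim, not a contract claim — that alternative is enough. Satisfied.
  (d) The amount in controversy is 222,000 dollars, which meets the 212,000 dollars floor. The exception is not triggered, since the operative events occurred in Holbourne, not Palford. Met.
  (e) The plaintiff resides in Mormere, which is not Palford, so one alternative holds. The exception is not triggered, since no defendant resides in Palford (they reside in Ulbourne, Mormere). Satisfied.
  → Jurisdiction lies.
Courts with jurisdiction: the Palford Regional Court, the Provincial Court of Palford — 2 in total.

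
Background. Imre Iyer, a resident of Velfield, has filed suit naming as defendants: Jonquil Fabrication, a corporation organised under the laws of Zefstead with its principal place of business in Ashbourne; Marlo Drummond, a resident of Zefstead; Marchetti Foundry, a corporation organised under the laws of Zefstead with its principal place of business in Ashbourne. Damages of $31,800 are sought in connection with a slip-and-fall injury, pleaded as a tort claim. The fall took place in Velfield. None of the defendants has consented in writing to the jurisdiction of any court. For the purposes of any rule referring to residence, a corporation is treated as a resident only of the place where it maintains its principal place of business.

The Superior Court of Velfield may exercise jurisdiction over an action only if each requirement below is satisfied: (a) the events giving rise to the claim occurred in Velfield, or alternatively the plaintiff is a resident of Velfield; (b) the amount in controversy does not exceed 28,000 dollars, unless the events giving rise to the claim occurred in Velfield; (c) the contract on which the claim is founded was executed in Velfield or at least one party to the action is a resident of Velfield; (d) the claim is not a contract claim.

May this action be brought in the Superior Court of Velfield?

The Superior Court of Velfield:
  (a) The operative events occurred in Velfield — that alternative is enough. Satisfied.
  (b) The amount in controversy is USD 31,800, above the $28,000 ceiling. But the operative events occurred in Velfield, and the 'unless' clause therefore excuses the requirement. Condition met.
  (c) Imre Iyer resides in Velfield, so one alternative holds. Condition met.
  (d) The claim is a tort claim, not a contract claim. Condition met.
  → Every requirement is satisfied — jurisdiction.

Yes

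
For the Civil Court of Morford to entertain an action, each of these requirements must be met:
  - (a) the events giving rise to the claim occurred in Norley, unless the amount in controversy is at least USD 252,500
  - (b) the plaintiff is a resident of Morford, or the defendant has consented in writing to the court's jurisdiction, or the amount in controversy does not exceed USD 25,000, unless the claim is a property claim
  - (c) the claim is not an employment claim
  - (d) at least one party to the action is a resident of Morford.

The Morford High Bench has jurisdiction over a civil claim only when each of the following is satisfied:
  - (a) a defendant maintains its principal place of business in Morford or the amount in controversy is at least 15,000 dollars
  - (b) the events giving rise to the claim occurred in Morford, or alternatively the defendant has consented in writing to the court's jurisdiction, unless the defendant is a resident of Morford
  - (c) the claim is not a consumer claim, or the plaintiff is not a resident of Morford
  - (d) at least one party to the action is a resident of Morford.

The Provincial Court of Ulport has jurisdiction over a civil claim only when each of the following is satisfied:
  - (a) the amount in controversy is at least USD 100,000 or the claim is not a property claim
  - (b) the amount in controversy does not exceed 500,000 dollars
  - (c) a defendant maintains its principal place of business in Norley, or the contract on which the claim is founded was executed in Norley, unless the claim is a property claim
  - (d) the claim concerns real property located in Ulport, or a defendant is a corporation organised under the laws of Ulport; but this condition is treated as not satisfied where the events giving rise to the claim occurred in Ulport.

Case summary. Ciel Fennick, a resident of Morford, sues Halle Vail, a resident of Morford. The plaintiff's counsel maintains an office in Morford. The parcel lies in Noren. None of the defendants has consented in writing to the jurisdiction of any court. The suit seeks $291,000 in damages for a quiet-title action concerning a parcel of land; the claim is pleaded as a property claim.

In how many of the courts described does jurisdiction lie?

2

The Civil Court of Morford:
  (a) The operative events occurred in Noren, not Norley. But the amount in controversy is USD 291,000, which meets the 252,500 dollars floor, and the 'unless' clause therefore excuses the requirement. Condition met.
  (b) The plaintiff resides in Morford, so one alternative holds. Condition met.
  (c) The claim is a property claim, not an employment claim. Condition met.
  (d) Ciel Fennick resides in Morford. Satisfied.
  → Jurisdiction lies.
The Morford High Bench:
  (a) The amount in controversy is 291,000 dollars, which meets the $15,000 floor, so one alternative holds. Condition met.
  (b) The operative events occurred in Noren, not Morford; no such written consent has been filed — none of the alternatives is met. But the defendant resides in Morford, and the 'unless' clause therefore excuses the requirement. Satisfied.
  (c) The claim is a property claim, not a consumer claim, so one alternative holds. Condition met.
  (d) Ciel Fennick resides in Morford. Condition met.
  → Every requirement is satisfied — jurisdiction.
The Provincial Court of Ulport:
  (a) The amount in controversy is $291,000, which meets the 100,000 dollars floor, which satisfies one of the alternatives. Satisfied.
  (b) The amount in controversy is 291,000 dollars, within the $500,000 ceiling. Satisfied.
  (c) No defendant is a corporation; no contract (and hence no place of execution) is alleged — none of the alternatives is met. The proviso rescues it, though: the claim is a property claim. Satisfied.
  (d) The property lies in Noren, not Ulport; no defendant is a corporation — every alternative fails. Not met.
  → No jurisdiction.
Courts with jurisdiction: the Civil Court of Morford, the Morford High Bench — 2 in total.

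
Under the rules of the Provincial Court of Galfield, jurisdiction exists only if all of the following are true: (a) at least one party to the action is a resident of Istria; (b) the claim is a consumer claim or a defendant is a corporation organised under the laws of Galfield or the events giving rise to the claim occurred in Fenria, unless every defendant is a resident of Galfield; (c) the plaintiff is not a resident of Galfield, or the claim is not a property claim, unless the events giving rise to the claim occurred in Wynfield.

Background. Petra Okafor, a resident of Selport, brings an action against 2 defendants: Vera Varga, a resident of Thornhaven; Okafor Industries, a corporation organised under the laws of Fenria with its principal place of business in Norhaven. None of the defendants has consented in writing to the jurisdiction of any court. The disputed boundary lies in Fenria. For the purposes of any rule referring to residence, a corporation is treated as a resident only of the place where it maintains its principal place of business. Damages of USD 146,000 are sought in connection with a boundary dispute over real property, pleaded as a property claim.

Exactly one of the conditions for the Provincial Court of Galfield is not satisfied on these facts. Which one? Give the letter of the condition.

(a)

The Provincial Court of Galfield:
  (a) No party resides in Istria. Condition not met.
  (b) The operative events occurred in Fenria — that alternative is enough. Met.
  (c) The plaintiff resides in Selport, which is not Galfield, which satisfies one of the alternatives. Met.
Only condition (a) fails.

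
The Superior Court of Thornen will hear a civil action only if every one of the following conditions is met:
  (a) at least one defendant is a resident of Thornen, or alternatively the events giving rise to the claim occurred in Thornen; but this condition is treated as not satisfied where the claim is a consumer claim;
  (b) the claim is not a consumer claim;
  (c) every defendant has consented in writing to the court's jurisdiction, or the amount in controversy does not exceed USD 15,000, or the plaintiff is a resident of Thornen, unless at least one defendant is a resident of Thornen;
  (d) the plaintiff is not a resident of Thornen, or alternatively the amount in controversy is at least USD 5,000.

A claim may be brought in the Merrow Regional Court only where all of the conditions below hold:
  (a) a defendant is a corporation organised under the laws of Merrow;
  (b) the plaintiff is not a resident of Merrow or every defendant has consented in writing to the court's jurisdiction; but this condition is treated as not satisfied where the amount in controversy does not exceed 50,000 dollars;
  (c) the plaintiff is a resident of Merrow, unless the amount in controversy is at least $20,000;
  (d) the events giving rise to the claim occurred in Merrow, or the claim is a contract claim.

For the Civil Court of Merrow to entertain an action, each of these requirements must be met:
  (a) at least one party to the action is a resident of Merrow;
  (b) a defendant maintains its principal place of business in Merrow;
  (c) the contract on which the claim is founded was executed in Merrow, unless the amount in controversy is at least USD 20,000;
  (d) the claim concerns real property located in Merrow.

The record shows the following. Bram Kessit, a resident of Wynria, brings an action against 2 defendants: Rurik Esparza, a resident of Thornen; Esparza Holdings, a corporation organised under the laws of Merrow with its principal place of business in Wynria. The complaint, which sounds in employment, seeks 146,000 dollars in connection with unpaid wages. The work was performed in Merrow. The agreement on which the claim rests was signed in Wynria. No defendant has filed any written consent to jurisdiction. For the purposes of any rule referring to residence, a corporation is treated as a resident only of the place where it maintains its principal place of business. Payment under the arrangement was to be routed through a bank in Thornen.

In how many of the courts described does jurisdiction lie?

2

The Superior Court of Thornen:
  (a) Rurik Esparza resides in Thornen, which satisfies one of the alternatives. The exception is not triggered, since the claim is an employment claim, not a consumer claim. Condition met.
  (b) The claim is an employment claim, not a consumer claim. Satisfied.
  (c) No such written consent has been filed; the amount in controversy is 146,000 dollars, above the $15,000 ceiling; the plaintiff resides in Wynria, not Thornen — no alternative holds. But Rurik Esparza resides in Thornen, and the 'unless' clause therefore excuses the requirement. Condition met.
  (d) The plaintiff resides in Wynria, which is not Thornen — that alternative is enough. Met.
  → The court has jurisdiction.
The Merrow Regional Court:
  (a) Esparza Holdings is organised under the laws of Merrow. Condition met.
  (b) The plaintiff resides in Wynria, which is not Merrow, which satisfies one of the alternatives. And the carve-out is inapplicable — the amount in controversy is 146,000 dollars, above the $50,000 ceiling. Condition met.
  (c) The plaintiff resides in Wynria, not Merrow. But the amount in controversy is 146,000 dollars, which meets the USD 20,000 floor, and the 'unless' clause therefore excuses the requirement. Satisfied.
  (d) The operative events occurred in Merrow, so this disjunct is met. Satisfied.
  → All conditions met; jurisdiction exists.
The Civil Court of Merrow:
  (a) No party resides in Merrow. Not satisfied.
  (b) The corporate defendant(s) have their principal place of business in Wynria, not Merrow. Fails.
  (c) The contract was executed in Wynria, not Merrow. However, the amount in controversy is USD 146,000, which meets the $20,000 floor, so the 'unless' proviso supplies this condition. Satisfied.
  (d) The claim does not concern real property. Fails.
  → At least one condition fails; no jurisdiction.
Courts with jurisdiction: the Superior Court of Thornen, the Merrow Regional Court — 2 in total.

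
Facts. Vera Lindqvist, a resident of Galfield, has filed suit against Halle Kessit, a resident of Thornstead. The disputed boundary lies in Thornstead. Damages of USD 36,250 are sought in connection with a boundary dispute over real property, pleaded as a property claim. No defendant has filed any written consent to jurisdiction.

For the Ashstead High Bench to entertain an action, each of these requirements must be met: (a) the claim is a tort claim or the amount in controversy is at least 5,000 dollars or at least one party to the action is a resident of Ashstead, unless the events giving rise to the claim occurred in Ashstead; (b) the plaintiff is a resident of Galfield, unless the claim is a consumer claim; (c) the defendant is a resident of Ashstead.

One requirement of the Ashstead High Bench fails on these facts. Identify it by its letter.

The Ashstead High Bench:
  (a) The amount in controversy is USD 36,250, which meets the 5,000 dollars floor, which satisfies one of the alternatives. Condition met.
  (b) The plaintiff resides in Galfield. Met.
  (c) The defendant resides in Thornstead, not Ashstead. Fails.
Only condition (c) fails.

(c)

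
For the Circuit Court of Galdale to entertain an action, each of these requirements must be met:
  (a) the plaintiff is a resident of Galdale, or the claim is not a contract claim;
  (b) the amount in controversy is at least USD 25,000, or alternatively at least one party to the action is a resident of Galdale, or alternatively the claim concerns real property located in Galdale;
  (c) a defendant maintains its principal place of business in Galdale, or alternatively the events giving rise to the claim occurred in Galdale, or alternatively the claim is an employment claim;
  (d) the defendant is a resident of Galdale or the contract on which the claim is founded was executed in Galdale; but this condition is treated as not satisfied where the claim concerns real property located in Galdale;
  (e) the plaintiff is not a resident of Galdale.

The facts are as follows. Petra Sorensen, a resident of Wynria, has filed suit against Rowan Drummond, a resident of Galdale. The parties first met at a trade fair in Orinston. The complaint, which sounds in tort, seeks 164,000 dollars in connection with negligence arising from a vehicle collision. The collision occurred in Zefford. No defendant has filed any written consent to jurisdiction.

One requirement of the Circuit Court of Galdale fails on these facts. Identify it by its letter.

The Circuit Court of Galdale:
  (a) The claim is a tort claim, not a contract claim, so one alternative holds. Condition met.
  (b) The amount in controversy is $164,000, which meets the $25,000 floor, which satisfies one of the alternatives. Satisfied.
  (c) No defendant is a corporation; the operative events occurred in Zefford, not Galdale; the claim is a tort claim, not an employment claim — no alternative holds. Fails.
  (d) The defendant resides in Galdale, so one alternative holds. The exception is not triggered, since the claim does not concern real property. Satisfied.
  (e) The plaintiff resides in Wynria, which is not Galdale. Condition met.
Only condition (c) fails.

(c)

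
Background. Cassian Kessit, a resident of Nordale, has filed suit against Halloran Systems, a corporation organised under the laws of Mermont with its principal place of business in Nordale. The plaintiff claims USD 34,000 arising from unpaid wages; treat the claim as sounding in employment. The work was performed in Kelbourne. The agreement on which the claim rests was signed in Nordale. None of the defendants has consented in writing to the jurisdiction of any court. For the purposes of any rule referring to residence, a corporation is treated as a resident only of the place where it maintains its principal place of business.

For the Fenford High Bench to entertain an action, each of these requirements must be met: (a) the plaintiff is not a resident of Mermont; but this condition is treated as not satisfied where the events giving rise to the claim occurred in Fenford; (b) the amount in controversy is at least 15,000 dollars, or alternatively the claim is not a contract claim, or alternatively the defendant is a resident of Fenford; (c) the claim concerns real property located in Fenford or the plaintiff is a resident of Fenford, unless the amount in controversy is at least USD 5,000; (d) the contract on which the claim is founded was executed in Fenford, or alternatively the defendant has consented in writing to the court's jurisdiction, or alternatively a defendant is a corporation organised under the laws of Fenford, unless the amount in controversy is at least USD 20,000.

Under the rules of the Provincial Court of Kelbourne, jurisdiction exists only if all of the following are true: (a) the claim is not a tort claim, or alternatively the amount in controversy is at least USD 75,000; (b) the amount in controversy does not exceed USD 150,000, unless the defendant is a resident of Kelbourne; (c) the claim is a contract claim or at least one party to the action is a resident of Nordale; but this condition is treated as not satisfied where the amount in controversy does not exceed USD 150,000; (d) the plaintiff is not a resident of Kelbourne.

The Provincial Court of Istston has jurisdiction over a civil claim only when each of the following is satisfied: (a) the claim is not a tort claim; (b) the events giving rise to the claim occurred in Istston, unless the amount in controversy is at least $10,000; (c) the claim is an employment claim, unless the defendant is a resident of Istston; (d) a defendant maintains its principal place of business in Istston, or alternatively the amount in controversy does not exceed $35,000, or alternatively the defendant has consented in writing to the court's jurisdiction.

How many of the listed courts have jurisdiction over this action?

2

The Fenford High Bench:
  (a) The plaintiff resides in Nordale, which is not Mermont. The exception is not triggered, since the operative events occurred in Kelbourne, not Fenford. Met.
  (b) The amount in controversy is USD 34,000, which meets the $15,000 floor, so one alternative holds. Satisfied.
  (c) The claim does not concern real property; the plaintiff resides in Nordale, not Fenford — none of the alternatives is met. The proviso rescues it, though: the amount in controversy is USD 34,000, which meets the $5,000 floor. Satisfied.
  (d) The contract was executed in Nordale, not Fenford; no such written consent has been filed; the corporate defendant(s) are organised in Mermont, not Fenford — no alternative holds. But the amount in controversy is $34,000, which meets the 20,000 dollars floor, and the 'unless' clause therefore excuses the requirement. Condition met.
  → The court has jurisdiction.
The Provincial Court of Kelbourne:
  (a) The claim is an employment claim, not a tort claim, so one alternative holds. Satisfied.
  (b) The amount in controversy is $34,000, within the $150,000 ceiling. Met.
  (c) Cassian Kessit resides in Nordale, which satisfies one of the alternatives. But the carve-out bites: the amount in controversy is USD 34,000, within the 150,000 dollars ceiling. Fails.
  (d) The plaintiff resides in Nordale, which is not Kelbourne. Condition met.
  → At least one condition fails; no jurisdiction.
The Provincial Court of Istston:
  (a) The claim is an employment claim, not a tort claim. Met.
  (b) The operative events occurred in Kelbourne, not Istston. The proviso rescues it, though: the amount in controversy is 34,000 dollars, which meets the $10,000 floor. Condition met.
  (c) The claim is an employment claim. Condition met.
  (d) The amount in controversy is $34,000, within the 35,000 dollars ceiling, so one alternative holds. Satisfied.
  → All conditions met; jurisdiction exists.
Courts with jurisdiction: the Fenford High Bench, the Provincial Court of Istston — 2 in total.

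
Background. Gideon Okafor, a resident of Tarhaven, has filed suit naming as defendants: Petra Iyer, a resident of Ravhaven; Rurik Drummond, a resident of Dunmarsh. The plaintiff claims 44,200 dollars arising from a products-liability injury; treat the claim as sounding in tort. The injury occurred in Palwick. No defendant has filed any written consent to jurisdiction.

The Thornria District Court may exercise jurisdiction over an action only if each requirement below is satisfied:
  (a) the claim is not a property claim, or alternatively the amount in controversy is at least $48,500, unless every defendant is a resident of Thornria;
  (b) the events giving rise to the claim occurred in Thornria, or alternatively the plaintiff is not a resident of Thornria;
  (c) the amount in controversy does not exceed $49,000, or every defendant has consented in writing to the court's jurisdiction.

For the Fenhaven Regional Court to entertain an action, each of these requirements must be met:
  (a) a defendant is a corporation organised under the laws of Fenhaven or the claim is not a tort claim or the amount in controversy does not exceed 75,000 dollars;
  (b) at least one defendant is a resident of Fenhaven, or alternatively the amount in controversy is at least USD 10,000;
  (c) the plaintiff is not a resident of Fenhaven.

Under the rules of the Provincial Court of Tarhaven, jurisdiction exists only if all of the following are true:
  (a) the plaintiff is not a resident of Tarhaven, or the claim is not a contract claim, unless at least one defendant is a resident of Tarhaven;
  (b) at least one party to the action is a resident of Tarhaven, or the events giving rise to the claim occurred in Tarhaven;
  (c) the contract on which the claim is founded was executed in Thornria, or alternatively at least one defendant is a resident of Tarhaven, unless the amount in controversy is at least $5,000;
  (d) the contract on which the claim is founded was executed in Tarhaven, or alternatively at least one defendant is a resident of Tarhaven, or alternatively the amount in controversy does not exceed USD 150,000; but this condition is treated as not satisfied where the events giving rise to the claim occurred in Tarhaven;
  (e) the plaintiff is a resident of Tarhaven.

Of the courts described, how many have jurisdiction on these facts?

The Thornria District Court:
  (a) The claim is a tort claim, not a property claim, so this disjunct is met. Condition met.
  (b) The plaintiff resides in Tarhaven, which is not Thornria, which satisfies one of the alternatives. Condition met.
  (c) The amount in controversy is $44,200, within the 49,000 dollars ceiling, so this disjunct is met. Satisfied.
  → All conditions met; jurisdiction exists.
The Fenhaven Regional Court:
  (a) The amount in controversy is $44,200, within the 75,000 dollars ceiling, so one alternative holds. Satisfied.
  (b) The amount in controversy is USD 44,200, which meets the $10,000 floor, so one alternative holds. Condition met.
  (c) The plaintiff resides in Tarhaven, which is not Fenhaven. Met.
  → Every requirement is satisfied — jurisdiction.
The Provincial Court of Tarhaven:
  (a) The claim is a tort claim, not a contract claim, so one alternative holds. Met.
  (b) Gideon Okafor resides in Tarhaven — that alternative is enough. Met.
  (c) No contract (and hence no place of execution) is alleged; no defendant resides in Tarhaven (they reside in Ravhaven, Dunmarsh) — no alternative holds. The proviso rescues it, though: the amount in controversy is 44,200 dollars, which meets the $5,000 floor. Satisfied.
  (d) The amount in controversy is USD 44,200, within the USD 150,000 ceiling, so one alternative holds. And the carve-out is inapplicable — the operative events occurred in Palwick, not Tarhaven. Condition met.
  (e) The plaintiff resides in Tarhaven. Satisfied.
  → The court has jurisdiction.
Courts with jurisdiction: the Thornria District Court, the Fenhaven Regional Court, the Provincial Court of Tarhaven — 3 in total.

3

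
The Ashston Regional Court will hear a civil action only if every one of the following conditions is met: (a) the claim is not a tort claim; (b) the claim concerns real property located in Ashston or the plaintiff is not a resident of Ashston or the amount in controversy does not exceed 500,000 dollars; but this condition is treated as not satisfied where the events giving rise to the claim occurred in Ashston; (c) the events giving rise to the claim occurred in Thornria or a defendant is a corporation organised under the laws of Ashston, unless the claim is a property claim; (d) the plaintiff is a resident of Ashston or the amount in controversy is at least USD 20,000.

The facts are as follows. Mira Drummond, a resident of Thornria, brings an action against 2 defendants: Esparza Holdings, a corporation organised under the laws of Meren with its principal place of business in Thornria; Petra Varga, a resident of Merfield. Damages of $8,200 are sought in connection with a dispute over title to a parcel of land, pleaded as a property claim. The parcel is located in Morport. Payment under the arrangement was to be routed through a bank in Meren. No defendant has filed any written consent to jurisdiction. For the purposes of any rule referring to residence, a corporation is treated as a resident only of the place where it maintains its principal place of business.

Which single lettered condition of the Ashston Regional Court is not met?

(d)

The Ashston Regional Court:
  (a) The claim is a property claim, not a tort claim. Satisfied.
  (b) The plaintiff resides in Thornria, which is not Ashston, so one alternative holds. The carve-out does not apply: the operative events occurred in Morport, not Ashston. Satisfied.
  (c) The operative events occurred in Morport, not Thornria; the corporate defendant(s) are organised in Meren, not Ashston — every alternative fails. But the claim is a property claim, and the 'unless' clause therefore excuses the requirement. Satisfied.
  (d) The plaintiff resides in Thornria, not Ashston; the amount in controversy is USD 8,200, below the USD 20,000 floor — no alternative holds. Not satisfied.
Only condition (d) fails.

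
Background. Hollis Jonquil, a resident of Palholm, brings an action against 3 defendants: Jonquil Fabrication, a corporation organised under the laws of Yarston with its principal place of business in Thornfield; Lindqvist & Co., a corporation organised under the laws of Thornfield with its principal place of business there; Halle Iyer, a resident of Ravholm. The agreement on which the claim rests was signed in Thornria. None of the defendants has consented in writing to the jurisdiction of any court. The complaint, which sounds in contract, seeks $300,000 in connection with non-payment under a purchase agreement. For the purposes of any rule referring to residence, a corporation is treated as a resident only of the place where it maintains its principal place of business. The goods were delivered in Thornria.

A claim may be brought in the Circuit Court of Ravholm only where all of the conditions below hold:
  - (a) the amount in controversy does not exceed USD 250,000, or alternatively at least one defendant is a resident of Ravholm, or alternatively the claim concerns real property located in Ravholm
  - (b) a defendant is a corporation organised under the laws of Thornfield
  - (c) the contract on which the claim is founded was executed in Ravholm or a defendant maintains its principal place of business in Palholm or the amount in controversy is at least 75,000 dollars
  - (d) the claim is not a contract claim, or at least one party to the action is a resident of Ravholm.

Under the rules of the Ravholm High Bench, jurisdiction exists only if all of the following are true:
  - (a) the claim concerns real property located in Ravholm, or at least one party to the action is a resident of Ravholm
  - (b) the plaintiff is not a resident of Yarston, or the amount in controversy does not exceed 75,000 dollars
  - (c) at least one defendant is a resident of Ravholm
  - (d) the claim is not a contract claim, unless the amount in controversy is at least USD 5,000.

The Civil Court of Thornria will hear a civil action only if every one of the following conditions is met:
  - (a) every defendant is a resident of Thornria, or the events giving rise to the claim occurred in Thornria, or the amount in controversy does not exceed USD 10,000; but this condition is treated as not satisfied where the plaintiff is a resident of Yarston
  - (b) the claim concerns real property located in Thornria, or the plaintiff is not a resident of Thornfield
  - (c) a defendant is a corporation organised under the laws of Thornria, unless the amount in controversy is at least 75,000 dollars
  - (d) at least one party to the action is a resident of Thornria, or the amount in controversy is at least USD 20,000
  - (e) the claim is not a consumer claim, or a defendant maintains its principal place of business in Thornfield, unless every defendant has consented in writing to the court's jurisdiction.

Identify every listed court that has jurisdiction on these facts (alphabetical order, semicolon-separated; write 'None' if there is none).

the Circuit Court of Ravholm; the Civil Court of Thornria; the Ravholm High Bench

The Circuit Court of Ravholm:
  (a) Halle Iyer resides in Ravholm, so this disjunct is met. Met.
  (b) Lindqvist & Co. is organised under the laws of Thornfield. Met.
  (c) The amount in controversy is 300,000 dollars, which meets the 75,000 dollars floor, so one alternative holds. Satisfied.
  (d) Halle Iyer resides in Ravholm — that alternative is enough. Met.
  → Every requirement is satisfied — jurisdiction.
The Ravholm High Bench:
  (a) Halle Iyer resides in Ravholm, so this disjunct is met. Satisfied.
  (b) The plaintiff resides in Palholm, which is not Yarston, which satisfies one of the alternatives. Met.
  (c) Halle Iyer resides in Ravholm. Satisfied.
  (d) The claim is a contract claim. But the amount in controversy is $300,000, which meets the USD 5,000 floor, and the 'unless' clause therefore excuses the requirement. Condition met.
  → Every requirement is satisfied — jurisdiction.
The Civil Court of Thornria:
  (a) The operative events occurred in Thornria, which satisfies one of the alternatives. The exception is not triggered, since the plaintiff resides in Palholm, not Yarston. Met.
  (b) The plaintiff resides in Palholm, which is not Thornfield, so one alternative holds. Satisfied.
  (c) The corporate defendant(s) are organised in Thornfield, Yarston, not Thornria. But the amount in controversy is 300,000 dollars, which meets the 75,000 dollars floor, and the 'unless' clause therefore excuses the requirement. Satisfied.
  (d) The amount in controversy is $300,000, which meets the $20,000 floor, so this disjunct is met. Condition met.
  (e) The claim is a contract claim, not a consumer claim, which satisfies one of the alternatives. Condition met.
  → The court has jurisdiction.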